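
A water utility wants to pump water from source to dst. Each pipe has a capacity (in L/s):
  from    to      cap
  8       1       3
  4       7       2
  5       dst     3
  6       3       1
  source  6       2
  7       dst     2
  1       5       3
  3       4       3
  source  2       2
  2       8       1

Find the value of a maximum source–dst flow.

2

Augment source→6→3→4→7→dst: bottleneck 1. Total 1.
Augment source→2→8→1→5→dst: bottleneck 1. Total 2.
No augmenting path remains in the residual graph.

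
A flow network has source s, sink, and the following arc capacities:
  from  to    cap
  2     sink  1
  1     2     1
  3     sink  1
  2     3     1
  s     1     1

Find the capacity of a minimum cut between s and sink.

1

Max flow = 1 (via 1 augmenting path).
In the residual at optimum, the set reachable from s is {s}.
Cut edges: s->1 (cap 1). Sum = 1.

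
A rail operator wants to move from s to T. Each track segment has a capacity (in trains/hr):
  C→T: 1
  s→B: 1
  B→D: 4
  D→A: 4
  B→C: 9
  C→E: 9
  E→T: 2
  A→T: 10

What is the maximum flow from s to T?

1

Augment s→B→C→T: bottleneck 1. Total 1.
No augmenting path remains in the residual graph.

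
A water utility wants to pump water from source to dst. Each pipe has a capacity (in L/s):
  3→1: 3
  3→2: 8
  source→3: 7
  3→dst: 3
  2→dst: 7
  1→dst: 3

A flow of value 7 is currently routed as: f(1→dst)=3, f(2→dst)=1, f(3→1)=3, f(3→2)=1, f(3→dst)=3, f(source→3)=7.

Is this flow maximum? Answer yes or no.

Yes

Residual reachable from source: {source}; dst is not reachable.
Saturated cut: source→3 with total capacity 7 = current flow value. Flow is maximum.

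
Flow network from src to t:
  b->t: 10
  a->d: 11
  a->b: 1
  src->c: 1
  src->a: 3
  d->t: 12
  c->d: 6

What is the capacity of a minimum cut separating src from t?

4

Max flow = 4 (via 3 augmenting paths).
In the residual at optimum, the set reachable from src is {src}.
Cut edges: src->a (cap 3), src->c (cap 1). Sum = 4.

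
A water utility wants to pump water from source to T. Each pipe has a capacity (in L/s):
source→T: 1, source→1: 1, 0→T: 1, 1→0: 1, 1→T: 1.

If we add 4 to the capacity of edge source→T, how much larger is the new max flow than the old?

4

Original max flow = 2.
After raising cap(source→T), augmenting paths through that edge carry 4 more units.
New max flow = 6. Increase = 4.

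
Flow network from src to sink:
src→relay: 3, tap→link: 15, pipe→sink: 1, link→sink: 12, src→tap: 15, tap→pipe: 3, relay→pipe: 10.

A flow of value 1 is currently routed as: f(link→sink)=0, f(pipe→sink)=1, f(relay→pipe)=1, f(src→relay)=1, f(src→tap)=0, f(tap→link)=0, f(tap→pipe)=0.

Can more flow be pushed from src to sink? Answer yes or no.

Residual path src→tap→link→sink has bottleneck 12 > 0.
Pushing 12 along it raises the flow to 13, so the given flow is not maximum.

Yes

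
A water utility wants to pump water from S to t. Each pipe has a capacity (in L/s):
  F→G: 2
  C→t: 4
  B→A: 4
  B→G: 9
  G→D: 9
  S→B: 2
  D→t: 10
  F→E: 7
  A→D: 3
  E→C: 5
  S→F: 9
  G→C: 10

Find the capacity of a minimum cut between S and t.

Max flow = 8 (via 3 augmenting paths).
In the residual at optimum, the set reachable from S is {C, E, F, S}.
Cut edges: S→B (cap 2), F→G (cap 2), C→t (cap 4). Sum = 8.

8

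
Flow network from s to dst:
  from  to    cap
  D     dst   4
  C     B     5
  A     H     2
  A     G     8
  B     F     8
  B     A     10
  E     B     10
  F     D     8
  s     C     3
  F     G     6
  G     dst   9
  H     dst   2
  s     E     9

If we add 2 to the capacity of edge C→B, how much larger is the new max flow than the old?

0

Original max flow = 12.
Edge C→B does not cross the min cut (source side {s}), so extra capacity there cannot help.
New max flow = 12. Increase = 0.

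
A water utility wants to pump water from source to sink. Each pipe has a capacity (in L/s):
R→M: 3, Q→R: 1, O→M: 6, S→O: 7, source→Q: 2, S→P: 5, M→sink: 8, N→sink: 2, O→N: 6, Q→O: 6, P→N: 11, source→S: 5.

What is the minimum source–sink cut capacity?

Max flow = 7 (via 3 augmenting paths).
In the residual at optimum, the set reachable from source is {source}.
Cut edges: source→Q (cap 2), source→S (cap 5). Sum = 7.

7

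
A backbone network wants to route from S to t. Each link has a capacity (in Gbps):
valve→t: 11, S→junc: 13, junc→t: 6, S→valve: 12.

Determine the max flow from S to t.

17

Augment S→junc→t: bottleneck 6. Total 6.
Augment S→valve→t: bottleneck 11. Total 17.
No augmenting path remains in the residual graph.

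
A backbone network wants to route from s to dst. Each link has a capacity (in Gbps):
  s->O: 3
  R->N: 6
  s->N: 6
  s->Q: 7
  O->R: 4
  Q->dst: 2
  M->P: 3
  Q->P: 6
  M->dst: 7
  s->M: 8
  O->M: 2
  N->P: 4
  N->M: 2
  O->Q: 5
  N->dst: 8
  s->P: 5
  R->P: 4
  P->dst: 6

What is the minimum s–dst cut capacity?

Max flow = 23 (via 6 augmenting paths).
In the residual at optimum, the set reachable from s is {M, N, O, P, Q, R, s}.
Cut edges: N->dst (cap 8), Q->dst (cap 2), M->dst (cap 7), P->dst (cap 6). Sum = 23.

23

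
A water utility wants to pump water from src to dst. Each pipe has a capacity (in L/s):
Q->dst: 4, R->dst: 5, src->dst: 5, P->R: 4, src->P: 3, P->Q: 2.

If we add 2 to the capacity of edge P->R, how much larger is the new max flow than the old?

Original max flow = 8.
Edge P->R does not cross the min cut (source side {src}), so extra capacity there cannot help.
New max flow = 8. Increase = 0.

0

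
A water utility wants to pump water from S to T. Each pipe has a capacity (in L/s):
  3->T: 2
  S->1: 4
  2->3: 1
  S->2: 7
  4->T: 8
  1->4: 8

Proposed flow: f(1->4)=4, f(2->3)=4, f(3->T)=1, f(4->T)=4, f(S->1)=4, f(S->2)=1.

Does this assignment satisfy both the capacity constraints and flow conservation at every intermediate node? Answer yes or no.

Capacity violated on 2->3: flow 4 > capacity 1.

No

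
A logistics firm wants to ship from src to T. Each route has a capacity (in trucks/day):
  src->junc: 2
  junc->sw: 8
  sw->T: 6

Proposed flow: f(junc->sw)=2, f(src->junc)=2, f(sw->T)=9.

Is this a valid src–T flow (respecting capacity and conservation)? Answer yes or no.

No

Capacity violated on sw->T: flow 9 > capacity 6.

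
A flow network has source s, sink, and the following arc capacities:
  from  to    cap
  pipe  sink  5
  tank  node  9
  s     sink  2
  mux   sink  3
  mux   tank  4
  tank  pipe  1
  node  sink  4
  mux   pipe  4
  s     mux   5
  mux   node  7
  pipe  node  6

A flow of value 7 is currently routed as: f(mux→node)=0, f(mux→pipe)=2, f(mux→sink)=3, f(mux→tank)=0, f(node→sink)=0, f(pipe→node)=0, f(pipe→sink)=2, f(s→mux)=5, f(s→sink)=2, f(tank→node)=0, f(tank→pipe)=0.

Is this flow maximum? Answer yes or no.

Residual reachable from s: {s}; sink is not reachable.
Saturated cut: s→mux, s→sink with total capacity 7 = current flow value. Flow is maximum.

Yes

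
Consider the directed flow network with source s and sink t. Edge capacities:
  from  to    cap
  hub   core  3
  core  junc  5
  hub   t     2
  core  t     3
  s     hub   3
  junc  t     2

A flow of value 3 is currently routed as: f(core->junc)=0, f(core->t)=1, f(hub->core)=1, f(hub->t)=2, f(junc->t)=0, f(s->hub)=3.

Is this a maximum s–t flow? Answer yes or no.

Yes

Residual reachable from s: {s}; t is not reachable.
Saturated cut: s->hub with total capacity 3 = current flow value. Flow is maximum.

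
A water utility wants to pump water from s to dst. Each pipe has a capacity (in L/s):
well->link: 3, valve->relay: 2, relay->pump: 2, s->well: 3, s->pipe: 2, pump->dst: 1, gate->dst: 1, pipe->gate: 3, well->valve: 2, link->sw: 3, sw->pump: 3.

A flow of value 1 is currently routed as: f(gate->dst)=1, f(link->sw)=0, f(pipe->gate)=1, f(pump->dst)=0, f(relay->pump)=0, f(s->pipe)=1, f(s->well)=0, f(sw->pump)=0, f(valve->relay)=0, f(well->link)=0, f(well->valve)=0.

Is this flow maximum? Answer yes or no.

Residual path s->well->link->sw->pump->dst has bottleneck 1 > 0.
Pushing 1 along it raises the flow to 2, so the given flow is not maximum.

No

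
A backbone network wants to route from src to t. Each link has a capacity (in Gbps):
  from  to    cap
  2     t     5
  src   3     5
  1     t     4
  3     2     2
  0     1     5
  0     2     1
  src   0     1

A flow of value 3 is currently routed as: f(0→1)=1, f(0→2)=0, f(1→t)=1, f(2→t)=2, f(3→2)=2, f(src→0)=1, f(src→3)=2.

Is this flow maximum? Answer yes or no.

Yes

Residual reachable from src: {3, src}; t is not reachable.
Saturated cut: src→0, 3→2 with total capacity 3 = current flow value. Flow is maximum.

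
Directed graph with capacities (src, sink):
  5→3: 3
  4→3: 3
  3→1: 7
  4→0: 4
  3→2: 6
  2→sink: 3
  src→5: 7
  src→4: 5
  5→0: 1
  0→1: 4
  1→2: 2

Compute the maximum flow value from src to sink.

Augment src→4→3→2→sink: bottleneck 3. Total 3.
No augmenting path remains in the residual graph.

3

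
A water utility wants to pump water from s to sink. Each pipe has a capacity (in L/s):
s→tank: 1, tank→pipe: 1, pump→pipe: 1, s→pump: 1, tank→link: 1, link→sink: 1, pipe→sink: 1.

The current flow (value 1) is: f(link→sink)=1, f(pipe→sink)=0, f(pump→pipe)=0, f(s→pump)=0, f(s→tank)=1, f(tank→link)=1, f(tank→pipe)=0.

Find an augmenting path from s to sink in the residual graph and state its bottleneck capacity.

Residual along s→pump→pipe→sink: s→pump: 1, pump→pipe: 1, pipe→sink: 1.
Bottleneck = min = 1.

s→pump→pipe→sink, bottleneck 1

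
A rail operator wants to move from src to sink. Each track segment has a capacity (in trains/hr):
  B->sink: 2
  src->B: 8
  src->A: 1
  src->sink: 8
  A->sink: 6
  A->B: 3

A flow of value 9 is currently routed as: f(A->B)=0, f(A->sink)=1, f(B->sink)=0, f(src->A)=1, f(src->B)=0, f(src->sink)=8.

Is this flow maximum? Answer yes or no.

Residual path src->B->sink has bottleneck 2 > 0.
Pushing 2 along it raises the flow to 11, so the given flow is not maximum.

No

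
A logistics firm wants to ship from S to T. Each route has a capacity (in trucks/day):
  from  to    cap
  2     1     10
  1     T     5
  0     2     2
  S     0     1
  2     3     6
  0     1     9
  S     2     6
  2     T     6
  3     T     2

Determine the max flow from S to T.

Augment S->2->T: bottleneck 6. Total 6.
Augment S->0->1->T: bottleneck 1. Total 7.
No augmenting path remains in the residual graph.

7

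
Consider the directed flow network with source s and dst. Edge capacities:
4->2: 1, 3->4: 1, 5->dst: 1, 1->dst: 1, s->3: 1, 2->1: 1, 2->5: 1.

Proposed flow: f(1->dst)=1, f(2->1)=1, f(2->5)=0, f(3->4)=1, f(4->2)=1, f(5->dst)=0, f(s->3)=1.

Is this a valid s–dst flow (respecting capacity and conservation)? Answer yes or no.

Yes

Every edge has 0 ≤ f(e) ≤ cap(e).
At each intermediate node, inflow equals outflow.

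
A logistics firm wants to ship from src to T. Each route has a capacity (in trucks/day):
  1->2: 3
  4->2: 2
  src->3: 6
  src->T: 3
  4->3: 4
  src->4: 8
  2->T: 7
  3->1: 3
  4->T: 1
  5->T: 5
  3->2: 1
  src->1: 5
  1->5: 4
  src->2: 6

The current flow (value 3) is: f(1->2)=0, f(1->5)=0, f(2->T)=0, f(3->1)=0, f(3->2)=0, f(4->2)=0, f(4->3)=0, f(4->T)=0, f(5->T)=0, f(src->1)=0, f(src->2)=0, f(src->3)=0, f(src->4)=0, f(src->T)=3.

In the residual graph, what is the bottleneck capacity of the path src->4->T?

1

Residual capacities along the path: src->4: 8, 4->T: 1.
Minimum is 1.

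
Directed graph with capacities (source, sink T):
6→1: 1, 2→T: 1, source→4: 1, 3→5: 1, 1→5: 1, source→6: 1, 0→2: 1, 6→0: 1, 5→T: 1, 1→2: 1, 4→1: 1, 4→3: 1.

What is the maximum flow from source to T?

2

Augment source→6→0→2→T: bottleneck 1. Total 1.
Augment source→4→1→5→T: bottleneck 1. Total 2.
No augmenting path remains in the residual graph.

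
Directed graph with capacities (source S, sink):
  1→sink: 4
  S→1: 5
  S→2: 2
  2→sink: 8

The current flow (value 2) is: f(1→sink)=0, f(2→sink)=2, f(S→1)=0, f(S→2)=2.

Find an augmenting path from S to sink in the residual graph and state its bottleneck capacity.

S→1→sink, bottleneck 4

Residual along S→1→sink: S→1: 5, 1→sink: 4.
Bottleneck = min = 4.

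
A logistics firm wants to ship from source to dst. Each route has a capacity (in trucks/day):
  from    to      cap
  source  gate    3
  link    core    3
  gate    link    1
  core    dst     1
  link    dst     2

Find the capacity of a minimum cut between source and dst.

Max flow = 1 (via 1 augmenting path).
In the residual at optimum, the set reachable from source is {gate, source}.
Cut edges: gate->link (cap 1). Sum = 1.

1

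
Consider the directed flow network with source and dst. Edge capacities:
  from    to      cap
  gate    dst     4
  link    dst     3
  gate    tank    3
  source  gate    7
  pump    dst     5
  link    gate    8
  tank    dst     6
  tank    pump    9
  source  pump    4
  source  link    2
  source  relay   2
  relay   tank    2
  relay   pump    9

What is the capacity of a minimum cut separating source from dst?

15

Max flow = 15 (via 5 augmenting paths).
In the residual at optimum, the set reachable from source is {source}.
Cut edges: source→link (cap 2), source→relay (cap 2), source→gate (cap 7), source→pump (cap 4). Sum = 15.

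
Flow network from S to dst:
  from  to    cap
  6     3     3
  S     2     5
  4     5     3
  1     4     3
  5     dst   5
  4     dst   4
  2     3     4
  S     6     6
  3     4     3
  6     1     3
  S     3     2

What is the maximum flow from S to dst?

6

Augment S→3→4→dst: bottleneck 2. Total 2.
Augment S→2→3→4→dst: bottleneck 1. Total 3.
Augment S→6→1→4→dst: bottleneck 1. Total 4.
Augment S→6→1→4→5→dst: bottleneck 2. Total 6.
No augmenting path remains in the residual graph.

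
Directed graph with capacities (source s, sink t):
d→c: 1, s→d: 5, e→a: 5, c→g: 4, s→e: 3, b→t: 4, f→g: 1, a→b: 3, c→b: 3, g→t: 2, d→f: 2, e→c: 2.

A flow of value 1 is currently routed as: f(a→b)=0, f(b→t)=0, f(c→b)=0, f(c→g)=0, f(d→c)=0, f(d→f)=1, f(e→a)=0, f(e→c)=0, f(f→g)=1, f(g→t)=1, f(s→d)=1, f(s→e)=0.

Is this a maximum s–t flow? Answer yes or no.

No

Residual path s→d→c→g→t has bottleneck 1 > 0.
Pushing 1 along it raises the flow to 2, so the given flow is not maximum.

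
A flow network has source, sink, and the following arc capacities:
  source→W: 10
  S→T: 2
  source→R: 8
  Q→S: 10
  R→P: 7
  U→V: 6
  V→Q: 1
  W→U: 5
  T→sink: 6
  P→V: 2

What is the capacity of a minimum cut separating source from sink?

1

Max flow = 1 (via 1 augmenting path).
In the residual at optimum, the set reachable from source is {P, R, U, V, W, source}.
Cut edges: V→Q (cap 1). Sum = 1.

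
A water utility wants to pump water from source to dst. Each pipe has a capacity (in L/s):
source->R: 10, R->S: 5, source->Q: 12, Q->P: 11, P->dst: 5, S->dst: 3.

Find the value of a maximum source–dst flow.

Augment source->R->S->dst: bottleneck 3. Total 3.
Augment source->Q->P->dst: bottleneck 5. Total 8.
No augmenting path remains in the residual graph.

8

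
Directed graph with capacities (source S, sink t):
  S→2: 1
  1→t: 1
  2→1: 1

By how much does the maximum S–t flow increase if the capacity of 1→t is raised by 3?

0

Original max flow = 1.
Edge 1→t does not cross the min cut (source side {S}), so extra capacity there cannot help.
New max flow = 1. Increase = 0.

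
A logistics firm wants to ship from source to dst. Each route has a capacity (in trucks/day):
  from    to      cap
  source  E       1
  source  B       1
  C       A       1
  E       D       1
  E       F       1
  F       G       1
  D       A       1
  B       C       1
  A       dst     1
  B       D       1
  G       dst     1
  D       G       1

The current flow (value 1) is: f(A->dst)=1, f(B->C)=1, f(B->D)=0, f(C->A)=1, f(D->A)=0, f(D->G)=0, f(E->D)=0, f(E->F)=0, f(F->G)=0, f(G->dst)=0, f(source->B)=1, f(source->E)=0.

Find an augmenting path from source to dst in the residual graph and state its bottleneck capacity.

Residual along source->E->D->G->dst: source->E: 1, E->D: 1, D->G: 1, G->dst: 1.
Bottleneck = min = 1.

source->E->D->G->dst, bottleneck 1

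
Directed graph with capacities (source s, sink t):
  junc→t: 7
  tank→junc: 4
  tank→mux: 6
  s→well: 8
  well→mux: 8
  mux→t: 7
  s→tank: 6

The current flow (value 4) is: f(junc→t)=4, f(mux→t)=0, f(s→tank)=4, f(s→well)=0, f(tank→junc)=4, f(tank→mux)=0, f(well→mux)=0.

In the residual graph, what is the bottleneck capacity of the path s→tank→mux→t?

Residual capacities along the path: s→tank: 2, tank→mux: 6, mux→t: 7.
Minimum is 2.

2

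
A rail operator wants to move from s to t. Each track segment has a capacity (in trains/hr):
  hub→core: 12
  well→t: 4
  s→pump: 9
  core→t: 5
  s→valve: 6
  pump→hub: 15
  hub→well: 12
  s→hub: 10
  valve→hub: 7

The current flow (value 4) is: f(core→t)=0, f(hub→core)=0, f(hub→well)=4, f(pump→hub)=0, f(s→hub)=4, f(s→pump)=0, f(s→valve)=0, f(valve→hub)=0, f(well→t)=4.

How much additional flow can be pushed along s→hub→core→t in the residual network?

Residual capacities along the path: s→hub: 6, hub→core: 12, core→t: 5.
Minimum is 5.

5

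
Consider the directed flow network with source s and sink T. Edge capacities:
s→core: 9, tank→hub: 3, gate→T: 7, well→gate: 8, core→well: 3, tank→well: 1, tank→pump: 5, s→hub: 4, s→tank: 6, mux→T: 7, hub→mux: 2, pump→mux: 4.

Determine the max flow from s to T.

10

Augment s→hub→mux→T: bottleneck 2. Total 2.
Augment s→core→well→gate→T: bottleneck 3. Total 5.
Augment s→tank→pump→mux→T: bottleneck 4. Total 9.
Augment s→tank→well→gate→T: bottleneck 1. Total 10.
No augmenting path remains in the residual graph.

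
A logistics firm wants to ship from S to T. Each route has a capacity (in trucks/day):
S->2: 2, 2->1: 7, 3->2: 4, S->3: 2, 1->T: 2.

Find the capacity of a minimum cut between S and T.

Max flow = 2 (via 1 augmenting path).
In the residual at optimum, the set reachable from S is {1, 2, 3, S}.
Cut edges: 1->T (cap 2). Sum = 2.

2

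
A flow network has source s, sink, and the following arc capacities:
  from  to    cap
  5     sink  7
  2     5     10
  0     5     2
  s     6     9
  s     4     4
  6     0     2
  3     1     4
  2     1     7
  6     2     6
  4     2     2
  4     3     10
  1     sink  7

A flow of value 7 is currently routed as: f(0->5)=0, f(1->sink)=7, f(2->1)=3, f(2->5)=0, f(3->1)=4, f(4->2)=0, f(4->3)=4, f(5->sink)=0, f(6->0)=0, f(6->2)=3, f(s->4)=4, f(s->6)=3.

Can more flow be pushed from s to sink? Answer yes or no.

Yes

Residual path s->6->2->5->sink has bottleneck 3 > 0.
Pushing 3 along it raises the flow to 10, so the given flow is not maximum.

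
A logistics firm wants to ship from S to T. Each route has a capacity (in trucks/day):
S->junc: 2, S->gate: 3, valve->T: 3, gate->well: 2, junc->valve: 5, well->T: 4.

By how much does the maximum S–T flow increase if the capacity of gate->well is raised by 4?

Original max flow = 4.
After raising cap(gate->well), augmenting paths through that edge carry 1 more unit.
New max flow = 5. Increase = 1.

1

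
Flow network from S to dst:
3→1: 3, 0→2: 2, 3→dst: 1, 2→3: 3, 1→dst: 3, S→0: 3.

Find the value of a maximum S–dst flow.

Augment S→0→2→3→dst: bottleneck 1. Total 1.
Augment S→0→2→3→1→dst: bottleneck 1. Total 2.
No augmenting path remains in the residual graph.

2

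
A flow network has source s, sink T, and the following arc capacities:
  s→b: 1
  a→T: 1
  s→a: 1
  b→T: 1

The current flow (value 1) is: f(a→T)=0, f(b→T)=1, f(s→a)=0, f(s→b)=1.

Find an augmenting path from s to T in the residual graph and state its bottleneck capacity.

s→a→T, bottleneck 1

Residual along s→a→T: s→a: 1, a→T: 1.
Bottleneck = min = 1.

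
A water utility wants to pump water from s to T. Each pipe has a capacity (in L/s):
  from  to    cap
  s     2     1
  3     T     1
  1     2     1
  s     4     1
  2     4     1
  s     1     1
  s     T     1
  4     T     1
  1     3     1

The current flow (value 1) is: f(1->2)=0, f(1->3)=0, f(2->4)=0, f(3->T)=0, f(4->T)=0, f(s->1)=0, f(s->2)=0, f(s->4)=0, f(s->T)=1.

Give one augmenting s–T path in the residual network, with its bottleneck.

Residual along s->4->T: s->4: 1, 4->T: 1.
Bottleneck = min = 1.

s->4->T, bottleneck 1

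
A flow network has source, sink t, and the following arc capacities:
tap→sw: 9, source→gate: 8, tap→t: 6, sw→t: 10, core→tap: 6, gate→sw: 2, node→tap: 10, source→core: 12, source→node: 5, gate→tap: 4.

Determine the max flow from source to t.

Augment source→node→tap→t: bottleneck 5. Total 5.
Augment source→gate→tap→t: bottleneck 1. Total 6.
Augment source→gate→sw→t: bottleneck 2. Total 8.
Augment source→gate→tap→sw→t: bottleneck 3. Total 11.
Augment source→core→tap→sw→t: bottleneck 5. Total 16.
No augmenting path remains in the residual graph.

16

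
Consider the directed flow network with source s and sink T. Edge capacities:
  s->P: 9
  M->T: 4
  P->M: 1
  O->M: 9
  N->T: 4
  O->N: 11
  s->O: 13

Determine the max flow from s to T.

Augment s->O->N->T: bottleneck 4. Total 4.
Augment s->O->M->T: bottleneck 4. Total 8.
No augmenting path remains in the residual graph.

8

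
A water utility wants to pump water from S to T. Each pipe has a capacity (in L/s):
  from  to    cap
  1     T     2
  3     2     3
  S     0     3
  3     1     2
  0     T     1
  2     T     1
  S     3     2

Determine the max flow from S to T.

3

Augment S->0->T: bottleneck 1. Total 1.
Augment S->3->2->T: bottleneck 1. Total 2.
Augment S->3->1->T: bottleneck 1. Total 3.
No augmenting path remains in the residual graph.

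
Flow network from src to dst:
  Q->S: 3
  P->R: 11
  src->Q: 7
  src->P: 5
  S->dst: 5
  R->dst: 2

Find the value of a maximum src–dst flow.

Augment src->P->R->dst: bottleneck 2. Total 2.
Augment src->Q->S->dst: bottleneck 3. Total 5.
No augmenting path remains in the residual graph.

5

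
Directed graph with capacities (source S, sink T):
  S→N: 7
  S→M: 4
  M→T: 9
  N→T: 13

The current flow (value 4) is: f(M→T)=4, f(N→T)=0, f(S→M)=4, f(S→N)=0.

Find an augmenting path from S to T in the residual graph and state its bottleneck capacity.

Residual along S→N→T: S→N: 7, N→T: 13.
Bottleneck = min = 7.

S→N→T, bottleneck 7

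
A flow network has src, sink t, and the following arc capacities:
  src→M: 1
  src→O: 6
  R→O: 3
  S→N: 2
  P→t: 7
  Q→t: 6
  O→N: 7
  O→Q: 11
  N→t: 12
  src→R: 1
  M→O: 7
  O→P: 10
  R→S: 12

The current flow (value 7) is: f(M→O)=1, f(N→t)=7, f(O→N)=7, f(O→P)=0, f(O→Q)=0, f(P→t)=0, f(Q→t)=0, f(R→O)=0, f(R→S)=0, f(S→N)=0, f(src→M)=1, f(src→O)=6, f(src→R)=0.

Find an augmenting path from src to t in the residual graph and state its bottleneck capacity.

src→R→O→P→t, bottleneck 1

Residual along src→R→O→P→t: src→R: 1, R→O: 3, O→P: 10, P→t: 7.
Bottleneck = min = 1.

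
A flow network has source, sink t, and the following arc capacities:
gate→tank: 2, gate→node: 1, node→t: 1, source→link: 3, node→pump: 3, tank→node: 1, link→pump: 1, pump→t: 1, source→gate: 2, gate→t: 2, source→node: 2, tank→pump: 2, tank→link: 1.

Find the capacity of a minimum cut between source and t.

Max flow = 4 (via 3 augmenting paths).
In the residual at optimum, the set reachable from source is {link, node, pump, source}.
Cut edges: source→gate (cap 2), node→t (cap 1), pump→t (cap 1). Sum = 4.

4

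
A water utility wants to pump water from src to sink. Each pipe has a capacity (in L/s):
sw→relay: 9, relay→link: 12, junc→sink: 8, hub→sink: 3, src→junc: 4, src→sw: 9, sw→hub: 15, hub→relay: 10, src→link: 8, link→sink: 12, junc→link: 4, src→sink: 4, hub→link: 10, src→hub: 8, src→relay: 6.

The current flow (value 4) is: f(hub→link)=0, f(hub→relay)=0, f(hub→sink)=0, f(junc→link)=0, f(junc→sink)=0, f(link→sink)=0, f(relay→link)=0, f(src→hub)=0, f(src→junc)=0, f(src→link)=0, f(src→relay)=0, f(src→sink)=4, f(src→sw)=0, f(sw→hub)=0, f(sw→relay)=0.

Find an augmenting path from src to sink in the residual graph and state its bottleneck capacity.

src→junc→sink, bottleneck 4

Residual along src→junc→sink: src→junc: 4, junc→sink: 8.
Bottleneck = min = 4.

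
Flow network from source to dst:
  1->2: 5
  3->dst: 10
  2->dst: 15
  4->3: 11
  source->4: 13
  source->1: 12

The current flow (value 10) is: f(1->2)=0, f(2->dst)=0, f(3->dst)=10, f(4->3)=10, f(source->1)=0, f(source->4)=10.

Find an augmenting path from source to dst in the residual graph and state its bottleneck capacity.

Residual along source->1->2->dst: source->1: 12, 1->2: 5, 2->dst: 15.
Bottleneck = min = 5.

source->1->2->dst, bottleneck 5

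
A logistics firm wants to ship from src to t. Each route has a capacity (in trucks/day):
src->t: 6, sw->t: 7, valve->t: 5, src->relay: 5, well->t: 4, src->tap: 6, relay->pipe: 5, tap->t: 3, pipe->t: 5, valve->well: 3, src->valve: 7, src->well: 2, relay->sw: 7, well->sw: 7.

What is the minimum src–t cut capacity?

Max flow = 23 (via 6 augmenting paths).
In the residual at optimum, the set reachable from src is {src, tap}.
Cut edges: src->valve (cap 7), src->well (cap 2), src->relay (cap 5), src->t (cap 6), tap->t (cap 3). Sum = 23.

23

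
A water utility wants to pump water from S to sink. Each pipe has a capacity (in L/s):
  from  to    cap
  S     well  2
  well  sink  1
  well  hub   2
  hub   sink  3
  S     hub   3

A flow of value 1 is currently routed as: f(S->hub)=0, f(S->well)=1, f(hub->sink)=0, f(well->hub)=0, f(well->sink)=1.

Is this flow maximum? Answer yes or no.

No

Residual path S->hub->sink has bottleneck 3 > 0.
Pushing 3 along it raises the flow to 4, so the given flow is not maximum.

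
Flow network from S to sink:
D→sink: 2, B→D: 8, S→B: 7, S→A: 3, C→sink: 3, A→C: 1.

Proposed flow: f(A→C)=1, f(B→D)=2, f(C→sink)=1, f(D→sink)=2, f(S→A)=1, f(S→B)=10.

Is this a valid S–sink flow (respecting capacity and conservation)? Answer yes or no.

Capacity violated on S→B: flow 10 > capacity 7.

No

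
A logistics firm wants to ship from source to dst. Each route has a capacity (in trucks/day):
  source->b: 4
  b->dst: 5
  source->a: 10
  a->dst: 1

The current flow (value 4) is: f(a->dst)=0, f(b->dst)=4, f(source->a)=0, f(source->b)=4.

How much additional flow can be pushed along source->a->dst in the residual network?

1

Residual capacities along the path: source->a: 10, a->dst: 1.
Minimum is 1.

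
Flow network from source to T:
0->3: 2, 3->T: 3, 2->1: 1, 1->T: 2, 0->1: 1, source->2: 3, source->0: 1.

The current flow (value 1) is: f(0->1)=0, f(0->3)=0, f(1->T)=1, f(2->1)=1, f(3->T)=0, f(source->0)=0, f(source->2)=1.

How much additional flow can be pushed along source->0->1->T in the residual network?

Residual capacities along the path: source->0: 1, 0->1: 1, 1->T: 1.
Minimum is 1.

1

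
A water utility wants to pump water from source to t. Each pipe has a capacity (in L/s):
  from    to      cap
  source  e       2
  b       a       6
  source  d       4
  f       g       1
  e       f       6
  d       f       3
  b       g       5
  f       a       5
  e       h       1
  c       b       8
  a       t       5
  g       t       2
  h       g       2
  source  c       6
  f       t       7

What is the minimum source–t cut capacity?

11

Max flow = 11 (via 4 augmenting paths).
In the residual at optimum, the set reachable from source is {d, source}.
Cut edges: source->e (cap 2), source->c (cap 6), d->f (cap 3). Sum = 11.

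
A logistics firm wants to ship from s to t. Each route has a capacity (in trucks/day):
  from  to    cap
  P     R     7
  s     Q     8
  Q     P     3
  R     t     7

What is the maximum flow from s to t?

3

Augment s→Q→P→R→t: bottleneck 3. Total 3.
No augmenting path remains in the residual graph.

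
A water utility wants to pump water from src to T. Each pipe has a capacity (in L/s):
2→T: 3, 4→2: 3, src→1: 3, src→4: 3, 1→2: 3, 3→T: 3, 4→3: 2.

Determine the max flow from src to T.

Augment src→4→3→T: bottleneck 2. Total 2.
Augment src→4→2→T: bottleneck 1. Total 3.
Augment src→1→2→T: bottleneck 2. Total 5.
No augmenting path remains in the residual graph.

5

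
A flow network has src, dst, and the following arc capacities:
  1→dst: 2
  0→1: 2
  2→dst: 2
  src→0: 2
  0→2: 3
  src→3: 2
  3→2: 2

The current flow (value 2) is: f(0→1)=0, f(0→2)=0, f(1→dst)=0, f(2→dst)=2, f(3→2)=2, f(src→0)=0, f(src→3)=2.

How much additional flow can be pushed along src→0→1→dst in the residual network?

Residual capacities along the path: src→0: 2, 0→1: 2, 1→dst: 2.
Minimum is 2.

2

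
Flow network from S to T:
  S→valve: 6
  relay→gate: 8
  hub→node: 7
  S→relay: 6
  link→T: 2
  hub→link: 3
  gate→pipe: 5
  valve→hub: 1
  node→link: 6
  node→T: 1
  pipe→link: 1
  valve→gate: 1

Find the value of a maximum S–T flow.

2

Augment S→valve→hub→node→T: bottleneck 1. Total 1.
Augment S→valve→gate→pipe→link→T: bottleneck 1. Total 2.
No augmenting path remains in the residual graph.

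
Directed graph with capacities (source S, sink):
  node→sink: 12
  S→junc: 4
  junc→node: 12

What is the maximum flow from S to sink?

4

Augment S→junc→node→sink: bottleneck 4. Total 4.
No augmenting path remains in the residual graph.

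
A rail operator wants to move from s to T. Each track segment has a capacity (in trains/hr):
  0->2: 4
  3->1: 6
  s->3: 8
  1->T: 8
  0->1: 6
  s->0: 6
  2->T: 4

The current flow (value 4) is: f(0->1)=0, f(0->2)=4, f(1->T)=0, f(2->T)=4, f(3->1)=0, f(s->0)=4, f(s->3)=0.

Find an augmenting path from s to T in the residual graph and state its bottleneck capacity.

s->0->1->T, bottleneck 2

Residual along s->0->1->T: s->0: 2, 0->1: 6, 1->T: 8.
Bottleneck = min = 2.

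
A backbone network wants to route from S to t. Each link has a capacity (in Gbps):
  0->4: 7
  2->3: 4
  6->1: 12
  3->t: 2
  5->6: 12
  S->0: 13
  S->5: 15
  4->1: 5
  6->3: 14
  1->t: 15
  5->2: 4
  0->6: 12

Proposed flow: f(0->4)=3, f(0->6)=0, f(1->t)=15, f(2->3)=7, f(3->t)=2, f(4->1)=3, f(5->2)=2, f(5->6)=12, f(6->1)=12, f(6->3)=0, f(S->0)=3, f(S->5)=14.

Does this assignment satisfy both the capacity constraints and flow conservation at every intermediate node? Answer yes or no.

Capacity violated on 2->3: flow 7 > capacity 4.

No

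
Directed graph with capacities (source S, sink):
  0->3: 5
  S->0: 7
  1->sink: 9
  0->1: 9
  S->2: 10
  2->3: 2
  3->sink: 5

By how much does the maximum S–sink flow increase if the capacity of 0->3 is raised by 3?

0

Original max flow = 9.
Edge 0->3 does not cross the min cut (source side {2, S}), so extra capacity there cannot help.
New max flow = 9. Increase = 0.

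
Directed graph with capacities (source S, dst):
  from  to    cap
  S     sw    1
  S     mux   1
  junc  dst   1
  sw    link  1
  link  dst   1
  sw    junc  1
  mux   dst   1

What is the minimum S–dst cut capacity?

Max flow = 2 (via 2 augmenting paths).
In the residual at optimum, the set reachable from S is {S}.
Cut edges: S→sw (cap 1), S→mux (cap 1). Sum = 2.

2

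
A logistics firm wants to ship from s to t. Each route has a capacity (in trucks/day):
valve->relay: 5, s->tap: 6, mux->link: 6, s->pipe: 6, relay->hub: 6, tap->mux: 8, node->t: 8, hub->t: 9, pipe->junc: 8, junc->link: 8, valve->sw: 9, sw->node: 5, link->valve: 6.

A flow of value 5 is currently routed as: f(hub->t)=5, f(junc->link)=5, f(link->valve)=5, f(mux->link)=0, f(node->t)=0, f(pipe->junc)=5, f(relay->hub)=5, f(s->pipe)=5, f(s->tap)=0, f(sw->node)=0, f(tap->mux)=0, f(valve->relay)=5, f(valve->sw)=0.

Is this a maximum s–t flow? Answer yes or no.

Residual path s->pipe->junc->link->valve->sw->node->t has bottleneck 1 > 0.
Pushing 1 along it raises the flow to 6, so the given flow is not maximum.

No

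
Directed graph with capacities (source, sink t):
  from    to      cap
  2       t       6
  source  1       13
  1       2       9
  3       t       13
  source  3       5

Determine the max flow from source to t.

11

Augment source→3→t: bottleneck 5. Total 5.
Augment source→1→2→t: bottleneck 6. Total 11.
No augmenting path remains in the residual graph.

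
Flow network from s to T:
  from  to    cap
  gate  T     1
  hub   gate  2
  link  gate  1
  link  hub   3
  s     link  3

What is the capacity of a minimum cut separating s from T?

Max flow = 1 (via 1 augmenting path).
In the residual at optimum, the set reachable from s is {gate, hub, link, s}.
Cut edges: gate->T (cap 1). Sum = 1.

1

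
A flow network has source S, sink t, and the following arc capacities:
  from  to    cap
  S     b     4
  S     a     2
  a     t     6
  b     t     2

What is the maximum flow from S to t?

Augment S->b->t: bottleneck 2. Total 2.
Augment S->a->t: bottleneck 2. Total 4.
No augmenting path remains in the residual graph.

4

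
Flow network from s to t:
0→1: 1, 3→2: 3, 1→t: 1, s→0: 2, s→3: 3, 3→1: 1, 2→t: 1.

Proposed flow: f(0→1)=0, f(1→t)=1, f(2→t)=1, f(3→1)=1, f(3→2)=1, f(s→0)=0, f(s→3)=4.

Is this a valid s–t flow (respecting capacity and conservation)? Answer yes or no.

No

Capacity violated on s→3: flow 4 > capacity 3.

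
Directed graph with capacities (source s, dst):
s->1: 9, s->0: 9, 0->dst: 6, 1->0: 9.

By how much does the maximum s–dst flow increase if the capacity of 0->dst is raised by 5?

Original max flow = 6.
After raising cap(0->dst), augmenting paths through that edge carry 5 more units.
New max flow = 11. Increase = 5.

5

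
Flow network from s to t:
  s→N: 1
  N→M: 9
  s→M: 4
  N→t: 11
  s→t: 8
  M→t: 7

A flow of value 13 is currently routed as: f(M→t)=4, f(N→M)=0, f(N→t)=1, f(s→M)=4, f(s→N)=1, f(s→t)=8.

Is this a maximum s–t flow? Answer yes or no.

Yes

Residual reachable from s: {s}; t is not reachable.
Saturated cut: s→N, s→M, s→t with total capacity 13 = current flow value. Flow is maximum.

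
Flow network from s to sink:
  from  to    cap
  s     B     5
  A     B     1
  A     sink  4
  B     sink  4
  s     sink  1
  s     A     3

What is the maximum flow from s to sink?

Augment s→sink: bottleneck 1. Total 1.
Augment s→A→sink: bottleneck 3. Total 4.
Augment s→B→sink: bottleneck 4. Total 8.
No augmenting path remains in the residual graph.

8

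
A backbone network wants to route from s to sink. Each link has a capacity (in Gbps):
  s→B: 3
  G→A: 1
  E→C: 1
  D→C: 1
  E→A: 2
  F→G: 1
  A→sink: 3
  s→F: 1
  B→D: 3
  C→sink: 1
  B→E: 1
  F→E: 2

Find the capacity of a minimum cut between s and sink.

3

Max flow = 3 (via 3 augmenting paths).
In the residual at optimum, the set reachable from s is {B, D, s}.
Cut edges: s→F (cap 1), B→E (cap 1), D→C (cap 1). Sum = 3.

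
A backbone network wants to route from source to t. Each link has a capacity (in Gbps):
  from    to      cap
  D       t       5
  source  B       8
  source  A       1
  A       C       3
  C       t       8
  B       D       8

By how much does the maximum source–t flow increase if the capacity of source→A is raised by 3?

Original max flow = 6.
After raising cap(source→A), augmenting paths through that edge carry 2 more units.
New max flow = 8. Increase = 2.

2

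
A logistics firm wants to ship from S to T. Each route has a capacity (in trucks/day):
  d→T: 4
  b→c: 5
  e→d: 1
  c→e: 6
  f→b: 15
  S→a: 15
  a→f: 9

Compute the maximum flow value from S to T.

Augment S→a→f→b→c→e→d→T: bottleneck 1. Total 1.
No augmenting path remains in the residual graph.

1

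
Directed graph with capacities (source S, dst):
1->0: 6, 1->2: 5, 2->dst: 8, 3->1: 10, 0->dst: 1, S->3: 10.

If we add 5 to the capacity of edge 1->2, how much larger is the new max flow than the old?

Original max flow = 6.
After raising cap(1->2), augmenting paths through that edge carry 3 more units.
New max flow = 9. Increase = 3.

3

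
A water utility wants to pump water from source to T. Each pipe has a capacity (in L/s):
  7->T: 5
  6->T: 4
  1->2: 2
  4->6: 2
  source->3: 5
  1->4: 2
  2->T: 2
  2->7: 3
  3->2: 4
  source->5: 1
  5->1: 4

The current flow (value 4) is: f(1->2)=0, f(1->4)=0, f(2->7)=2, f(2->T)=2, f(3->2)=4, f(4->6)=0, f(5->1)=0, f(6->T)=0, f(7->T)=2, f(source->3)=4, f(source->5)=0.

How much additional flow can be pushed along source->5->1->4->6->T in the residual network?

1

Residual capacities along the path: source->5: 1, 5->1: 4, 1->4: 2, 4->6: 2, 6->T: 4.
Minimum is 1.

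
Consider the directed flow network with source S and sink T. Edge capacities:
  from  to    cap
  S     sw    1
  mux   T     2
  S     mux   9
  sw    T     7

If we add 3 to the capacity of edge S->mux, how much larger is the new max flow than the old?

0

Original max flow = 3.
Edge S->mux does not cross the min cut (source side {S, mux}), so extra capacity there cannot help.
New max flow = 3. Increase = 0.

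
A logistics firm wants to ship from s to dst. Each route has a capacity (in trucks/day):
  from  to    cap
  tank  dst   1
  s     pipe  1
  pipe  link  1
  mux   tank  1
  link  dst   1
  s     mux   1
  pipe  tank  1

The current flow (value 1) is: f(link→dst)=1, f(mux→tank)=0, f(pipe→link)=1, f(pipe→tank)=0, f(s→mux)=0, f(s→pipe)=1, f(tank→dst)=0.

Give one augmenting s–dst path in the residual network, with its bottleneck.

Residual along s→mux→tank→dst: s→mux: 1, mux→tank: 1, tank→dst: 1.
Bottleneck = min = 1.

s→mux→tank→dst, bottleneck 1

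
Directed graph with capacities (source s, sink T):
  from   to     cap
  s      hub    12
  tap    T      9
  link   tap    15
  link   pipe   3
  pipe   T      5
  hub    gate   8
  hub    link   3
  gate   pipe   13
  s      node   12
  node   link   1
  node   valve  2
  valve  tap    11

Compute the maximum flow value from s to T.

11

Augment s->node->valve->tap->T: bottleneck 2. Total 2.
Augment s->node->link->tap->T: bottleneck 1. Total 3.
Augment s->hub->link->tap->T: bottleneck 3. Total 6.
Augment s->hub->gate->pipe->T: bottleneck 5. Total 11.
No augmenting path remains in the residual graph.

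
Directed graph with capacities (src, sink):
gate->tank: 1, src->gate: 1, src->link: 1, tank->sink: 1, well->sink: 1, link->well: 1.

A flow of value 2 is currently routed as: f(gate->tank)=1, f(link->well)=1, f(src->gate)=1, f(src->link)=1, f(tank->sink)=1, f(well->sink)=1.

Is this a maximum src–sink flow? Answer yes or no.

Residual reachable from src: {src}; sink is not reachable.
Saturated cut: src->link, src->gate with total capacity 2 = current flow value. Flow is maximum.

Yes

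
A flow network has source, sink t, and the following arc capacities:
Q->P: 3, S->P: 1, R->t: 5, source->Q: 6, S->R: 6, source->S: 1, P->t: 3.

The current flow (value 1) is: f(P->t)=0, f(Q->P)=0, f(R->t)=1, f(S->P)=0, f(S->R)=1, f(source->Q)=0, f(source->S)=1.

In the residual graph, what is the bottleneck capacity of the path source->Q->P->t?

3

Residual capacities along the path: source->Q: 6, Q->P: 3, P->t: 3.
Minimum is 3.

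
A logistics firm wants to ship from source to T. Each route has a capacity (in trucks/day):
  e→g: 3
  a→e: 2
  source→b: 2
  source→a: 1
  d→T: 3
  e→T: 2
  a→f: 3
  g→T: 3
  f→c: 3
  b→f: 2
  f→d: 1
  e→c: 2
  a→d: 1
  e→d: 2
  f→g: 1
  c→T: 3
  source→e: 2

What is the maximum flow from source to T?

5

Augment source→e→T: bottleneck 2. Total 2.
Augment source→a→d→T: bottleneck 1. Total 3.
Augment source→b→f→c→T: bottleneck 2. Total 5.
No augmenting path remains in the residual graph.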